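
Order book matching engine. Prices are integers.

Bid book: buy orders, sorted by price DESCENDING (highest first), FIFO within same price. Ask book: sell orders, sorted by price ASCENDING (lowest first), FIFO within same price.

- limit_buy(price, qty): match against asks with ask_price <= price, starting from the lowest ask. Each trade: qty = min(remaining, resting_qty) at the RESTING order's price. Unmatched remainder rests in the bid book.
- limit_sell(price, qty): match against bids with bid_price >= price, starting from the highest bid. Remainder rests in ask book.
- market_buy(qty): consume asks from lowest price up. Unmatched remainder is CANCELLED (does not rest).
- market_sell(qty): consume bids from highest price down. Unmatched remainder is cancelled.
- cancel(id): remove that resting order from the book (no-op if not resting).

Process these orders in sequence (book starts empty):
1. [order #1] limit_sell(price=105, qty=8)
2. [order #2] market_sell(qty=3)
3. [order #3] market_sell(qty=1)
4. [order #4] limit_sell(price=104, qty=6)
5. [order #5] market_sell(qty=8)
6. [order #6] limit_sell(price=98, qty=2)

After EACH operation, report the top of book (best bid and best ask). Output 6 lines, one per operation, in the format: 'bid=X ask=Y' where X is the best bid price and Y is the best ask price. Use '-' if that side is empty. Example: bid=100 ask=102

Answer: bid=- ask=105
bid=- ask=105
bid=- ask=105
bid=- ask=104
bid=- ask=104
bid=- ask=98

Derivation:
After op 1 [order #1] limit_sell(price=105, qty=8): fills=none; bids=[-] asks=[#1:8@105]
After op 2 [order #2] market_sell(qty=3): fills=none; bids=[-] asks=[#1:8@105]
After op 3 [order #3] market_sell(qty=1): fills=none; bids=[-] asks=[#1:8@105]
After op 4 [order #4] limit_sell(price=104, qty=6): fills=none; bids=[-] asks=[#4:6@104 #1:8@105]
After op 5 [order #5] market_sell(qty=8): fills=none; bids=[-] asks=[#4:6@104 #1:8@105]
After op 6 [order #6] limit_sell(price=98, qty=2): fills=none; bids=[-] asks=[#6:2@98 #4:6@104 #1:8@105]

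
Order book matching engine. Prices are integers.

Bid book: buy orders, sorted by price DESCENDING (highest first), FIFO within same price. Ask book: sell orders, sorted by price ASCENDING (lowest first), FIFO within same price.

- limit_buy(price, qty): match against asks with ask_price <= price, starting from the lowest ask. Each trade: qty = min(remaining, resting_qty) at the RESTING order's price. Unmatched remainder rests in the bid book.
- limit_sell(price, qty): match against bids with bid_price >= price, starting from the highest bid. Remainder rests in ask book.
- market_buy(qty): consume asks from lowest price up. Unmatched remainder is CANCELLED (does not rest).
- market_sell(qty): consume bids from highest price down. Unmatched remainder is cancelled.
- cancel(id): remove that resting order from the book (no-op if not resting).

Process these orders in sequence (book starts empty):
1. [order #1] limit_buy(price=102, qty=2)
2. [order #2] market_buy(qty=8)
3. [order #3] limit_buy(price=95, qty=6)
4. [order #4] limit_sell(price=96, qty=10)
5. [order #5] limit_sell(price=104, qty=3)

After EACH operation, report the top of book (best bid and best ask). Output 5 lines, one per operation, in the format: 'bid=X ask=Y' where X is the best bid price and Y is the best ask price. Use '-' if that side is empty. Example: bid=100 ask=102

Answer: bid=102 ask=-
bid=102 ask=-
bid=102 ask=-
bid=95 ask=96
bid=95 ask=96

Derivation:
After op 1 [order #1] limit_buy(price=102, qty=2): fills=none; bids=[#1:2@102] asks=[-]
After op 2 [order #2] market_buy(qty=8): fills=none; bids=[#1:2@102] asks=[-]
After op 3 [order #3] limit_buy(price=95, qty=6): fills=none; bids=[#1:2@102 #3:6@95] asks=[-]
After op 4 [order #4] limit_sell(price=96, qty=10): fills=#1x#4:2@102; bids=[#3:6@95] asks=[#4:8@96]
After op 5 [order #5] limit_sell(price=104, qty=3): fills=none; bids=[#3:6@95] asks=[#4:8@96 #5:3@104]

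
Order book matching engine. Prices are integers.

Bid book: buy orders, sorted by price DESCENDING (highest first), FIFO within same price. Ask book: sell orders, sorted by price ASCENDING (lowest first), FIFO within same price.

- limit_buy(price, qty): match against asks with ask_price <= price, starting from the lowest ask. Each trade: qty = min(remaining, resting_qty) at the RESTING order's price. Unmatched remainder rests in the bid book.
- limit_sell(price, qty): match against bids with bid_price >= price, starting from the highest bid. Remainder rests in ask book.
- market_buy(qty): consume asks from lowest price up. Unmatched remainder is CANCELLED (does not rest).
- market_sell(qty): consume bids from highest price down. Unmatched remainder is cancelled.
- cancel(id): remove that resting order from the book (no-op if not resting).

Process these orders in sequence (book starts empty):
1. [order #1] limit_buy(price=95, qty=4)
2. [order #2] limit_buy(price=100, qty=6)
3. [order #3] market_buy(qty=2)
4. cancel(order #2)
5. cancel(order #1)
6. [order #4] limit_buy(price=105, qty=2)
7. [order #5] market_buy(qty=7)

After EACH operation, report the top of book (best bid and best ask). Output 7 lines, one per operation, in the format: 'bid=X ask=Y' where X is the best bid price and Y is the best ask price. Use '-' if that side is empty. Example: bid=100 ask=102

After op 1 [order #1] limit_buy(price=95, qty=4): fills=none; bids=[#1:4@95] asks=[-]
After op 2 [order #2] limit_buy(price=100, qty=6): fills=none; bids=[#2:6@100 #1:4@95] asks=[-]
After op 3 [order #3] market_buy(qty=2): fills=none; bids=[#2:6@100 #1:4@95] asks=[-]
After op 4 cancel(order #2): fills=none; bids=[#1:4@95] asks=[-]
After op 5 cancel(order #1): fills=none; bids=[-] asks=[-]
After op 6 [order #4] limit_buy(price=105, qty=2): fills=none; bids=[#4:2@105] asks=[-]
After op 7 [order #5] market_buy(qty=7): fills=none; bids=[#4:2@105] asks=[-]

Answer: bid=95 ask=-
bid=100 ask=-
bid=100 ask=-
bid=95 ask=-
bid=- ask=-
bid=105 ask=-
bid=105 ask=-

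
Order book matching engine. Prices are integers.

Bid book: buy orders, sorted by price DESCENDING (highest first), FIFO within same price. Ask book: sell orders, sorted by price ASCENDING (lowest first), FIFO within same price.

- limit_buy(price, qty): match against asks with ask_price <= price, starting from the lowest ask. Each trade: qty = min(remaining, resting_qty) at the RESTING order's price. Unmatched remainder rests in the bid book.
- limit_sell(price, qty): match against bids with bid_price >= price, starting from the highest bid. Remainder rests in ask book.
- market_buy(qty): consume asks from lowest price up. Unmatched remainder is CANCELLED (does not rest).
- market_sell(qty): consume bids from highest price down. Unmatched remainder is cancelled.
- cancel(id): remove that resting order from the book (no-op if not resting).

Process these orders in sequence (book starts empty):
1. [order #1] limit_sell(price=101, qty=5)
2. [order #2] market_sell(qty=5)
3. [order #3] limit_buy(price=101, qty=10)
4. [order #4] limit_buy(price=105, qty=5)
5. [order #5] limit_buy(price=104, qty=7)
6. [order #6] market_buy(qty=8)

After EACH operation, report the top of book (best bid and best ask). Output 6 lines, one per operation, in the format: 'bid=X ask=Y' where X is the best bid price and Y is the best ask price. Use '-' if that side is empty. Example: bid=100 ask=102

After op 1 [order #1] limit_sell(price=101, qty=5): fills=none; bids=[-] asks=[#1:5@101]
After op 2 [order #2] market_sell(qty=5): fills=none; bids=[-] asks=[#1:5@101]
After op 3 [order #3] limit_buy(price=101, qty=10): fills=#3x#1:5@101; bids=[#3:5@101] asks=[-]
After op 4 [order #4] limit_buy(price=105, qty=5): fills=none; bids=[#4:5@105 #3:5@101] asks=[-]
After op 5 [order #5] limit_buy(price=104, qty=7): fills=none; bids=[#4:5@105 #5:7@104 #3:5@101] asks=[-]
After op 6 [order #6] market_buy(qty=8): fills=none; bids=[#4:5@105 #5:7@104 #3:5@101] asks=[-]

Answer: bid=- ask=101
bid=- ask=101
bid=101 ask=-
bid=105 ask=-
bid=105 ask=-
bid=105 ask=-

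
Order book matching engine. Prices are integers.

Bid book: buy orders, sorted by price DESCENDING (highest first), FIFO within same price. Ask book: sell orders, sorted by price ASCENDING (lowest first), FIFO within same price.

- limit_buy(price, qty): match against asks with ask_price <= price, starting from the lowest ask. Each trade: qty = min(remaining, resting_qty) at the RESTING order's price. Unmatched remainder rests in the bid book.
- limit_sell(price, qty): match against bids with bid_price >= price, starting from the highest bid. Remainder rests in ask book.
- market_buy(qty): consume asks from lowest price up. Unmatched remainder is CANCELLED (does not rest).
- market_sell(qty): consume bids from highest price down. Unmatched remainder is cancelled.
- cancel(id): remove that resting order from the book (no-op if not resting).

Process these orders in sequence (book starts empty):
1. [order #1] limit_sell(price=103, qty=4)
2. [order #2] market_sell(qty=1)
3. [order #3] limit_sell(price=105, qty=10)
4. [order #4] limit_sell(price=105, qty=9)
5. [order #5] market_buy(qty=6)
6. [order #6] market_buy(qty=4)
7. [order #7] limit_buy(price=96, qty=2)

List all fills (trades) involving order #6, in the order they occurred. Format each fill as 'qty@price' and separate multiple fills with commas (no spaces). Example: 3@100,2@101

Answer: 4@105

Derivation:
After op 1 [order #1] limit_sell(price=103, qty=4): fills=none; bids=[-] asks=[#1:4@103]
After op 2 [order #2] market_sell(qty=1): fills=none; bids=[-] asks=[#1:4@103]
After op 3 [order #3] limit_sell(price=105, qty=10): fills=none; bids=[-] asks=[#1:4@103 #3:10@105]
After op 4 [order #4] limit_sell(price=105, qty=9): fills=none; bids=[-] asks=[#1:4@103 #3:10@105 #4:9@105]
After op 5 [order #5] market_buy(qty=6): fills=#5x#1:4@103 #5x#3:2@105; bids=[-] asks=[#3:8@105 #4:9@105]
After op 6 [order #6] market_buy(qty=4): fills=#6x#3:4@105; bids=[-] asks=[#3:4@105 #4:9@105]
After op 7 [order #7] limit_buy(price=96, qty=2): fills=none; bids=[#7:2@96] asks=[#3:4@105 #4:9@105]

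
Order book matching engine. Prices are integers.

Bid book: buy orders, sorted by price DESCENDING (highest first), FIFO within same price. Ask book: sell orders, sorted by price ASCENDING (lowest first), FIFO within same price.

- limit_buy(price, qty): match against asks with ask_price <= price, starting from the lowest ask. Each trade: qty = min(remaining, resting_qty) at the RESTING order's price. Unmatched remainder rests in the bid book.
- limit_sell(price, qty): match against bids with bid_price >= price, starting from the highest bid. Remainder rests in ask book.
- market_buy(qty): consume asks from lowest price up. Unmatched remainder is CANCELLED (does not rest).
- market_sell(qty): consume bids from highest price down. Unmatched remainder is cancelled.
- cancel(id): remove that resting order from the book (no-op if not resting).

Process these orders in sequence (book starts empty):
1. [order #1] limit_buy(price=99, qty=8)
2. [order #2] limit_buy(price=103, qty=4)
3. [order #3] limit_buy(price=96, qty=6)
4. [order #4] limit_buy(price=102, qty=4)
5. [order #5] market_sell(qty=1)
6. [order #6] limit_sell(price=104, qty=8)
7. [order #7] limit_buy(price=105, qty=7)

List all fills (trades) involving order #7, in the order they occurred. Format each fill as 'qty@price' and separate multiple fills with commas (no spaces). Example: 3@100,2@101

Answer: 7@104

Derivation:
After op 1 [order #1] limit_buy(price=99, qty=8): fills=none; bids=[#1:8@99] asks=[-]
After op 2 [order #2] limit_buy(price=103, qty=4): fills=none; bids=[#2:4@103 #1:8@99] asks=[-]
After op 3 [order #3] limit_buy(price=96, qty=6): fills=none; bids=[#2:4@103 #1:8@99 #3:6@96] asks=[-]
After op 4 [order #4] limit_buy(price=102, qty=4): fills=none; bids=[#2:4@103 #4:4@102 #1:8@99 #3:6@96] asks=[-]
After op 5 [order #5] market_sell(qty=1): fills=#2x#5:1@103; bids=[#2:3@103 #4:4@102 #1:8@99 #3:6@96] asks=[-]
After op 6 [order #6] limit_sell(price=104, qty=8): fills=none; bids=[#2:3@103 #4:4@102 #1:8@99 #3:6@96] asks=[#6:8@104]
After op 7 [order #7] limit_buy(price=105, qty=7): fills=#7x#6:7@104; bids=[#2:3@103 #4:4@102 #1:8@99 #3:6@96] asks=[#6:1@104]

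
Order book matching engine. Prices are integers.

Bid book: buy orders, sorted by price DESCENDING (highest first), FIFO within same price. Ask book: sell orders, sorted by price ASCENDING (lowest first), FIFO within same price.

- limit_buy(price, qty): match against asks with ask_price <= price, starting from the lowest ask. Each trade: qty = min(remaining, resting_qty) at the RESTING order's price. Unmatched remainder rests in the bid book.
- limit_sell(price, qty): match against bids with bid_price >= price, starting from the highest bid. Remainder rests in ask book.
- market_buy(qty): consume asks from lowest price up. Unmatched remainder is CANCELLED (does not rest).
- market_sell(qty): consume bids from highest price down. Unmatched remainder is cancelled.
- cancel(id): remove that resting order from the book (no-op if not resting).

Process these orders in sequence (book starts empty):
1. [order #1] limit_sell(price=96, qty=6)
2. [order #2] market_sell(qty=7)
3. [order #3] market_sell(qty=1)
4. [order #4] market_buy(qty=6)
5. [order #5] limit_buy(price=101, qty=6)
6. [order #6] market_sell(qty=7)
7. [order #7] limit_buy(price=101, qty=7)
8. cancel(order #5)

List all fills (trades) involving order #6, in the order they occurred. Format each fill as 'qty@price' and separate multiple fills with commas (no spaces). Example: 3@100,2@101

Answer: 6@101

Derivation:
After op 1 [order #1] limit_sell(price=96, qty=6): fills=none; bids=[-] asks=[#1:6@96]
After op 2 [order #2] market_sell(qty=7): fills=none; bids=[-] asks=[#1:6@96]
After op 3 [order #3] market_sell(qty=1): fills=none; bids=[-] asks=[#1:6@96]
After op 4 [order #4] market_buy(qty=6): fills=#4x#1:6@96; bids=[-] asks=[-]
After op 5 [order #5] limit_buy(price=101, qty=6): fills=none; bids=[#5:6@101] asks=[-]
After op 6 [order #6] market_sell(qty=7): fills=#5x#6:6@101; bids=[-] asks=[-]
After op 7 [order #7] limit_buy(price=101, qty=7): fills=none; bids=[#7:7@101] asks=[-]
After op 8 cancel(order #5): fills=none; bids=[#7:7@101] asks=[-]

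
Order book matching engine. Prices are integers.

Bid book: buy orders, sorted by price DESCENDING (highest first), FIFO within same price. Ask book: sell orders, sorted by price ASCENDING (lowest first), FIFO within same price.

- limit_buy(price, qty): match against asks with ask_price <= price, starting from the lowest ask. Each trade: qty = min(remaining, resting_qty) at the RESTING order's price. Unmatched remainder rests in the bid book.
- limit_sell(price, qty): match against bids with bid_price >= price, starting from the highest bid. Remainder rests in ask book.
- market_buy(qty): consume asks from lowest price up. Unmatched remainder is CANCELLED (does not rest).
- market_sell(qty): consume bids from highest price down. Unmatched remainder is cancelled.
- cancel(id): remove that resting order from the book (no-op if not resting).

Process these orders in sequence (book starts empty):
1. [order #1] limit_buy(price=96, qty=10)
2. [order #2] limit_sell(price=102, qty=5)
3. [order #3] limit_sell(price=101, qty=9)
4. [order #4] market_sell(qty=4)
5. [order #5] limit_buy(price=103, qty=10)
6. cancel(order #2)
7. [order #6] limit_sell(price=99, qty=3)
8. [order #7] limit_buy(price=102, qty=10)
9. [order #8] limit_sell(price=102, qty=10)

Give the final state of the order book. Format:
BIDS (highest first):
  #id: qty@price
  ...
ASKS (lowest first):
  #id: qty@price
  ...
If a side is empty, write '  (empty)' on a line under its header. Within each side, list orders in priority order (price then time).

Answer: BIDS (highest first):
  #1: 6@96
ASKS (lowest first):
  #8: 3@102

Derivation:
After op 1 [order #1] limit_buy(price=96, qty=10): fills=none; bids=[#1:10@96] asks=[-]
After op 2 [order #2] limit_sell(price=102, qty=5): fills=none; bids=[#1:10@96] asks=[#2:5@102]
After op 3 [order #3] limit_sell(price=101, qty=9): fills=none; bids=[#1:10@96] asks=[#3:9@101 #2:5@102]
After op 4 [order #4] market_sell(qty=4): fills=#1x#4:4@96; bids=[#1:6@96] asks=[#3:9@101 #2:5@102]
After op 5 [order #5] limit_buy(price=103, qty=10): fills=#5x#3:9@101 #5x#2:1@102; bids=[#1:6@96] asks=[#2:4@102]
After op 6 cancel(order #2): fills=none; bids=[#1:6@96] asks=[-]
After op 7 [order #6] limit_sell(price=99, qty=3): fills=none; bids=[#1:6@96] asks=[#6:3@99]
After op 8 [order #7] limit_buy(price=102, qty=10): fills=#7x#6:3@99; bids=[#7:7@102 #1:6@96] asks=[-]
After op 9 [order #8] limit_sell(price=102, qty=10): fills=#7x#8:7@102; bids=[#1:6@96] asks=[#8:3@102]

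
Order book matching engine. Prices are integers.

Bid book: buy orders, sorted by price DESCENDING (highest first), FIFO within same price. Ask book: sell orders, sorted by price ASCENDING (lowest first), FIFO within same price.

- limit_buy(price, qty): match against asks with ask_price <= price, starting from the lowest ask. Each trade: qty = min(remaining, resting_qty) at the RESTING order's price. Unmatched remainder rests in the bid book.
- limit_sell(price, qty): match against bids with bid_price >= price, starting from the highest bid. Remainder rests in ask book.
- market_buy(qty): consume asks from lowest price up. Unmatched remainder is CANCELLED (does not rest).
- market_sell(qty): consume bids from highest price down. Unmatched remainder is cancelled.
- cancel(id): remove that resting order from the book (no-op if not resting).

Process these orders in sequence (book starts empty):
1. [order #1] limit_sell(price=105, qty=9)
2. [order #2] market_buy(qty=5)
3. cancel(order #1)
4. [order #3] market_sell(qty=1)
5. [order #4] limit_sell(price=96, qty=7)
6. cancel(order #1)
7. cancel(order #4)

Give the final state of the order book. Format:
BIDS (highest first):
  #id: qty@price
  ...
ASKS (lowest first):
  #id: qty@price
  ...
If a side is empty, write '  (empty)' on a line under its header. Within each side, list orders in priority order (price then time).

After op 1 [order #1] limit_sell(price=105, qty=9): fills=none; bids=[-] asks=[#1:9@105]
After op 2 [order #2] market_buy(qty=5): fills=#2x#1:5@105; bids=[-] asks=[#1:4@105]
After op 3 cancel(order #1): fills=none; bids=[-] asks=[-]
After op 4 [order #3] market_sell(qty=1): fills=none; bids=[-] asks=[-]
After op 5 [order #4] limit_sell(price=96, qty=7): fills=none; bids=[-] asks=[#4:7@96]
After op 6 cancel(order #1): fills=none; bids=[-] asks=[#4:7@96]
After op 7 cancel(order #4): fills=none; bids=[-] asks=[-]

Answer: BIDS (highest first):
  (empty)
ASKS (lowest first):
  (empty)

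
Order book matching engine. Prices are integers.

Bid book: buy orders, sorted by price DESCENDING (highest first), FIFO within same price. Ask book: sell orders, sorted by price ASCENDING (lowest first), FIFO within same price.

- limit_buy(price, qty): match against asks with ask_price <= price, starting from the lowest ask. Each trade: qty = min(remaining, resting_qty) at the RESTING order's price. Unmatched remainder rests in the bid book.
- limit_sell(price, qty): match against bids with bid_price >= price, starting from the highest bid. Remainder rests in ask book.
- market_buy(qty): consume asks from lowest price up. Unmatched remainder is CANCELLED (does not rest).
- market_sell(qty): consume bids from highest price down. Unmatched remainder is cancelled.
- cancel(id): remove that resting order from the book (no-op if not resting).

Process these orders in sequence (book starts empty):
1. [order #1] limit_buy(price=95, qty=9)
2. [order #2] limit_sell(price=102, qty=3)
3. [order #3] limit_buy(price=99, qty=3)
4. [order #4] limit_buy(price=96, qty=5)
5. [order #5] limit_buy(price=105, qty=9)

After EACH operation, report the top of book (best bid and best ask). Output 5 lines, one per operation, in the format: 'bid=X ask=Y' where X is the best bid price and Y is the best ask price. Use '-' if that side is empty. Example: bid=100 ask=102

After op 1 [order #1] limit_buy(price=95, qty=9): fills=none; bids=[#1:9@95] asks=[-]
After op 2 [order #2] limit_sell(price=102, qty=3): fills=none; bids=[#1:9@95] asks=[#2:3@102]
After op 3 [order #3] limit_buy(price=99, qty=3): fills=none; bids=[#3:3@99 #1:9@95] asks=[#2:3@102]
After op 4 [order #4] limit_buy(price=96, qty=5): fills=none; bids=[#3:3@99 #4:5@96 #1:9@95] asks=[#2:3@102]
After op 5 [order #5] limit_buy(price=105, qty=9): fills=#5x#2:3@102; bids=[#5:6@105 #3:3@99 #4:5@96 #1:9@95] asks=[-]

Answer: bid=95 ask=-
bid=95 ask=102
bid=99 ask=102
bid=99 ask=102
bid=105 ask=-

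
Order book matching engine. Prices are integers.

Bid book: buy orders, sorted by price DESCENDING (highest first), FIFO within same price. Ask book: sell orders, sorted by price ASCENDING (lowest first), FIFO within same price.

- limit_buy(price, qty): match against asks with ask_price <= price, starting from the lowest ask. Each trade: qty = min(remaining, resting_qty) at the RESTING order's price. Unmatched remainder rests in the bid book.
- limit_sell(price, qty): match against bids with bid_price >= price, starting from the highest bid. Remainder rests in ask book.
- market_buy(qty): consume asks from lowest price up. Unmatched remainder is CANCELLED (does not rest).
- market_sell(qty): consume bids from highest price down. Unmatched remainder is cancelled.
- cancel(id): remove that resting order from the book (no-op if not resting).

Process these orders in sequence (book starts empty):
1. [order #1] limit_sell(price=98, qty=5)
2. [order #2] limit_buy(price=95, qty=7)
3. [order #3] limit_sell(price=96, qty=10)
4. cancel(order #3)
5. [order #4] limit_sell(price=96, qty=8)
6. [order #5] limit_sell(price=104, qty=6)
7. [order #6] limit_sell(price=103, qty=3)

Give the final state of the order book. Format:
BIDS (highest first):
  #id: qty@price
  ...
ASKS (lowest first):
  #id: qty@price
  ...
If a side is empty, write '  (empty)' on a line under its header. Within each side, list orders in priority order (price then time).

After op 1 [order #1] limit_sell(price=98, qty=5): fills=none; bids=[-] asks=[#1:5@98]
After op 2 [order #2] limit_buy(price=95, qty=7): fills=none; bids=[#2:7@95] asks=[#1:5@98]
After op 3 [order #3] limit_sell(price=96, qty=10): fills=none; bids=[#2:7@95] asks=[#3:10@96 #1:5@98]
After op 4 cancel(order #3): fills=none; bids=[#2:7@95] asks=[#1:5@98]
After op 5 [order #4] limit_sell(price=96, qty=8): fills=none; bids=[#2:7@95] asks=[#4:8@96 #1:5@98]
After op 6 [order #5] limit_sell(price=104, qty=6): fills=none; bids=[#2:7@95] asks=[#4:8@96 #1:5@98 #5:6@104]
After op 7 [order #6] limit_sell(price=103, qty=3): fills=none; bids=[#2:7@95] asks=[#4:8@96 #1:5@98 #6:3@103 #5:6@104]

Answer: BIDS (highest first):
  #2: 7@95
ASKS (lowest first):
  #4: 8@96
  #1: 5@98
  #6: 3@103
  #5: 6@104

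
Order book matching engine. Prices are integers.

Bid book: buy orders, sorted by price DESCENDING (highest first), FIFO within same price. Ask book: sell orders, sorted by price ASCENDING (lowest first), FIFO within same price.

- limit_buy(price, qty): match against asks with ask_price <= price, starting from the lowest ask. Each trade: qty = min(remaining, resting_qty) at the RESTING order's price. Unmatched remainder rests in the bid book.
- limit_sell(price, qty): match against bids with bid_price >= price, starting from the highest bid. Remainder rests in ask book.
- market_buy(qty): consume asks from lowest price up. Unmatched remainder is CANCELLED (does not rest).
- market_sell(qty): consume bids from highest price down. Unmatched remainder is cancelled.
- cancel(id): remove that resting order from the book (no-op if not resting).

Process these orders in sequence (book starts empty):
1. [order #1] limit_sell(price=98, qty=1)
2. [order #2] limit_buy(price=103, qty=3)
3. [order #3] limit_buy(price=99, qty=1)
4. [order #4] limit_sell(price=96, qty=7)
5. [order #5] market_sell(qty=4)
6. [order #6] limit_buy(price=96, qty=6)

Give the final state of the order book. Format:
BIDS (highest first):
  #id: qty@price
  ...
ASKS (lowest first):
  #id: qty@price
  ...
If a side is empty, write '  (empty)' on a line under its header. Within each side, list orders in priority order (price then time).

After op 1 [order #1] limit_sell(price=98, qty=1): fills=none; bids=[-] asks=[#1:1@98]
After op 2 [order #2] limit_buy(price=103, qty=3): fills=#2x#1:1@98; bids=[#2:2@103] asks=[-]
After op 3 [order #3] limit_buy(price=99, qty=1): fills=none; bids=[#2:2@103 #3:1@99] asks=[-]
After op 4 [order #4] limit_sell(price=96, qty=7): fills=#2x#4:2@103 #3x#4:1@99; bids=[-] asks=[#4:4@96]
After op 5 [order #5] market_sell(qty=4): fills=none; bids=[-] asks=[#4:4@96]
After op 6 [order #6] limit_buy(price=96, qty=6): fills=#6x#4:4@96; bids=[#6:2@96] asks=[-]

Answer: BIDS (highest first):
  #6: 2@96
ASKS (lowest first):
  (empty)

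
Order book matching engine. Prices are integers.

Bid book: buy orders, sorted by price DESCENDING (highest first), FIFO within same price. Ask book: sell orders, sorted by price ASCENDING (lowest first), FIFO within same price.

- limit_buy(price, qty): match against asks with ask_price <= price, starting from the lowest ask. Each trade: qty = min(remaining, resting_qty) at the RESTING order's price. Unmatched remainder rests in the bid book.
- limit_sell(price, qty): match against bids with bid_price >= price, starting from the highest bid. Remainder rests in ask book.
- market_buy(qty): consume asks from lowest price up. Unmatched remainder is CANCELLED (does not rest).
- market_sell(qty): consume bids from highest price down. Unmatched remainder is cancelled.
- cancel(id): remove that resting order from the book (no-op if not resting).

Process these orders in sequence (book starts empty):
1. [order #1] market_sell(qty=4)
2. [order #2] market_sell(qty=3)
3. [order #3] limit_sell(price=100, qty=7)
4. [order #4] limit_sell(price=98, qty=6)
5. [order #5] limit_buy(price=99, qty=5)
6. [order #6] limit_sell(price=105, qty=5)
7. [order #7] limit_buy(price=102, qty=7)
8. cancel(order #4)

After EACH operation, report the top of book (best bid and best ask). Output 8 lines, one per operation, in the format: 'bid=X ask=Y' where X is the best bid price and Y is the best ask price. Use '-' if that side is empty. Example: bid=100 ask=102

Answer: bid=- ask=-
bid=- ask=-
bid=- ask=100
bid=- ask=98
bid=- ask=98
bid=- ask=98
bid=- ask=100
bid=- ask=100

Derivation:
After op 1 [order #1] market_sell(qty=4): fills=none; bids=[-] asks=[-]
After op 2 [order #2] market_sell(qty=3): fills=none; bids=[-] asks=[-]
After op 3 [order #3] limit_sell(price=100, qty=7): fills=none; bids=[-] asks=[#3:7@100]
After op 4 [order #4] limit_sell(price=98, qty=6): fills=none; bids=[-] asks=[#4:6@98 #3:7@100]
After op 5 [order #5] limit_buy(price=99, qty=5): fills=#5x#4:5@98; bids=[-] asks=[#4:1@98 #3:7@100]
After op 6 [order #6] limit_sell(price=105, qty=5): fills=none; bids=[-] asks=[#4:1@98 #3:7@100 #6:5@105]
After op 7 [order #7] limit_buy(price=102, qty=7): fills=#7x#4:1@98 #7x#3:6@100; bids=[-] asks=[#3:1@100 #6:5@105]
After op 8 cancel(order #4): fills=none; bids=[-] asks=[#3:1@100 #6:5@105]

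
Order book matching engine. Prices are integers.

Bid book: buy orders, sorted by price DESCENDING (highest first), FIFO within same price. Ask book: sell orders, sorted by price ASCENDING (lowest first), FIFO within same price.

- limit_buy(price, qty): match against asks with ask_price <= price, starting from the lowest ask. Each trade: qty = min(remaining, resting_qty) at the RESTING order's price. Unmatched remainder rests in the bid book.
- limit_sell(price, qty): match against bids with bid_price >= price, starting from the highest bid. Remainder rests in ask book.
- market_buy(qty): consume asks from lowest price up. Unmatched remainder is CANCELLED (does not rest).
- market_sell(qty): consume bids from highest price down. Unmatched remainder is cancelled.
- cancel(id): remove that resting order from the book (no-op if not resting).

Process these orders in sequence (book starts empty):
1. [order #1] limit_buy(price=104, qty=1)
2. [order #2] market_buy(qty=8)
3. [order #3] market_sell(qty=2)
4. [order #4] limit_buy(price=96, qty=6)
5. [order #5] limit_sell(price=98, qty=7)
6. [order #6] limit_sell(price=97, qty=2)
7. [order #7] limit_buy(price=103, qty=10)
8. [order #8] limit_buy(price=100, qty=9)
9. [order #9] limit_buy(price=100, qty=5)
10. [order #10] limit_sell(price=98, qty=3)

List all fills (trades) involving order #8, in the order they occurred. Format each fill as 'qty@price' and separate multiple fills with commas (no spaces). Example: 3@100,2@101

Answer: 2@100

Derivation:
After op 1 [order #1] limit_buy(price=104, qty=1): fills=none; bids=[#1:1@104] asks=[-]
After op 2 [order #2] market_buy(qty=8): fills=none; bids=[#1:1@104] asks=[-]
After op 3 [order #3] market_sell(qty=2): fills=#1x#3:1@104; bids=[-] asks=[-]
After op 4 [order #4] limit_buy(price=96, qty=6): fills=none; bids=[#4:6@96] asks=[-]
After op 5 [order #5] limit_sell(price=98, qty=7): fills=none; bids=[#4:6@96] asks=[#5:7@98]
After op 6 [order #6] limit_sell(price=97, qty=2): fills=none; bids=[#4:6@96] asks=[#6:2@97 #5:7@98]
After op 7 [order #7] limit_buy(price=103, qty=10): fills=#7x#6:2@97 #7x#5:7@98; bids=[#7:1@103 #4:6@96] asks=[-]
After op 8 [order #8] limit_buy(price=100, qty=9): fills=none; bids=[#7:1@103 #8:9@100 #4:6@96] asks=[-]
After op 9 [order #9] limit_buy(price=100, qty=5): fills=none; bids=[#7:1@103 #8:9@100 #9:5@100 #4:6@96] asks=[-]
After op 10 [order #10] limit_sell(price=98, qty=3): fills=#7x#10:1@103 #8x#10:2@100; bids=[#8:7@100 #9:5@100 #4:6@96] asks=[-]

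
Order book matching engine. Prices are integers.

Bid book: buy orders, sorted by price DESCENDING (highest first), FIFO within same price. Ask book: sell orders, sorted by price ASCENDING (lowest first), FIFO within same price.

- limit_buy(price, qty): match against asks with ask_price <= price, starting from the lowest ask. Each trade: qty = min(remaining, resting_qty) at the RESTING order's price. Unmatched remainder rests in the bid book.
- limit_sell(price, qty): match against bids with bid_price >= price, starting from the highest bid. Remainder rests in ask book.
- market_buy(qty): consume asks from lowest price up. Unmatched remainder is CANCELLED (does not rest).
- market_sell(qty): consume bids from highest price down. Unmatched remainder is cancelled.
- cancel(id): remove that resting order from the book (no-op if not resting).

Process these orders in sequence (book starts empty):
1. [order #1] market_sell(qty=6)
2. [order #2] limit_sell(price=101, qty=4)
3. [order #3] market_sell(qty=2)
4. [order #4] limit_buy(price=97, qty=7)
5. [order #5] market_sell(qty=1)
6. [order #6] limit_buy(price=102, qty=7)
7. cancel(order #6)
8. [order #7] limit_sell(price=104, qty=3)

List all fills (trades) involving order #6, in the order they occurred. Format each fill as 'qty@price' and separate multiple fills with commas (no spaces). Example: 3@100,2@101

After op 1 [order #1] market_sell(qty=6): fills=none; bids=[-] asks=[-]
After op 2 [order #2] limit_sell(price=101, qty=4): fills=none; bids=[-] asks=[#2:4@101]
After op 3 [order #3] market_sell(qty=2): fills=none; bids=[-] asks=[#2:4@101]
After op 4 [order #4] limit_buy(price=97, qty=7): fills=none; bids=[#4:7@97] asks=[#2:4@101]
After op 5 [order #5] market_sell(qty=1): fills=#4x#5:1@97; bids=[#4:6@97] asks=[#2:4@101]
After op 6 [order #6] limit_buy(price=102, qty=7): fills=#6x#2:4@101; bids=[#6:3@102 #4:6@97] asks=[-]
After op 7 cancel(order #6): fills=none; bids=[#4:6@97] asks=[-]
After op 8 [order #7] limit_sell(price=104, qty=3): fills=none; bids=[#4:6@97] asks=[#7:3@104]

Answer: 4@101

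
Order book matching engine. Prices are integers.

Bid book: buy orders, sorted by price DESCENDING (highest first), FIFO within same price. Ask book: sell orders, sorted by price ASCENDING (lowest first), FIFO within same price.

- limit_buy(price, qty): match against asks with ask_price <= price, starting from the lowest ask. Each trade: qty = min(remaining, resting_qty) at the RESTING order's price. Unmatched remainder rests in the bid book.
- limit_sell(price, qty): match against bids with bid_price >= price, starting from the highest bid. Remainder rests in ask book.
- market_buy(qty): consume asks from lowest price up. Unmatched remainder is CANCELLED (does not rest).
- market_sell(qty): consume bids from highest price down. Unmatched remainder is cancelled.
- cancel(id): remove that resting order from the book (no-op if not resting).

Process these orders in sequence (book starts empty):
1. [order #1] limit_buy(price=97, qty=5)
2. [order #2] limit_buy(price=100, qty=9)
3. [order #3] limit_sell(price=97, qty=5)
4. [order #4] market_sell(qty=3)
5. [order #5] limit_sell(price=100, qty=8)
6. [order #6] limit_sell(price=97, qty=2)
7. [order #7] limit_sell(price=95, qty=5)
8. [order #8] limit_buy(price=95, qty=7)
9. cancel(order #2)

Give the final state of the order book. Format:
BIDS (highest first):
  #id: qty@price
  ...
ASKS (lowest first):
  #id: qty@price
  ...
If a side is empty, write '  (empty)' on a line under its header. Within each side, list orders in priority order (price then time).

Answer: BIDS (highest first):
  #8: 5@95
ASKS (lowest first):
  #5: 7@100

Derivation:
After op 1 [order #1] limit_buy(price=97, qty=5): fills=none; bids=[#1:5@97] asks=[-]
After op 2 [order #2] limit_buy(price=100, qty=9): fills=none; bids=[#2:9@100 #1:5@97] asks=[-]
After op 3 [order #3] limit_sell(price=97, qty=5): fills=#2x#3:5@100; bids=[#2:4@100 #1:5@97] asks=[-]
After op 4 [order #4] market_sell(qty=3): fills=#2x#4:3@100; bids=[#2:1@100 #1:5@97] asks=[-]
After op 5 [order #5] limit_sell(price=100, qty=8): fills=#2x#5:1@100; bids=[#1:5@97] asks=[#5:7@100]
After op 6 [order #6] limit_sell(price=97, qty=2): fills=#1x#6:2@97; bids=[#1:3@97] asks=[#5:7@100]
After op 7 [order #7] limit_sell(price=95, qty=5): fills=#1x#7:3@97; bids=[-] asks=[#7:2@95 #5:7@100]
After op 8 [order #8] limit_buy(price=95, qty=7): fills=#8x#7:2@95; bids=[#8:5@95] asks=[#5:7@100]
After op 9 cancel(order #2): fills=none; bids=[#8:5@95] asks=[#5:7@100]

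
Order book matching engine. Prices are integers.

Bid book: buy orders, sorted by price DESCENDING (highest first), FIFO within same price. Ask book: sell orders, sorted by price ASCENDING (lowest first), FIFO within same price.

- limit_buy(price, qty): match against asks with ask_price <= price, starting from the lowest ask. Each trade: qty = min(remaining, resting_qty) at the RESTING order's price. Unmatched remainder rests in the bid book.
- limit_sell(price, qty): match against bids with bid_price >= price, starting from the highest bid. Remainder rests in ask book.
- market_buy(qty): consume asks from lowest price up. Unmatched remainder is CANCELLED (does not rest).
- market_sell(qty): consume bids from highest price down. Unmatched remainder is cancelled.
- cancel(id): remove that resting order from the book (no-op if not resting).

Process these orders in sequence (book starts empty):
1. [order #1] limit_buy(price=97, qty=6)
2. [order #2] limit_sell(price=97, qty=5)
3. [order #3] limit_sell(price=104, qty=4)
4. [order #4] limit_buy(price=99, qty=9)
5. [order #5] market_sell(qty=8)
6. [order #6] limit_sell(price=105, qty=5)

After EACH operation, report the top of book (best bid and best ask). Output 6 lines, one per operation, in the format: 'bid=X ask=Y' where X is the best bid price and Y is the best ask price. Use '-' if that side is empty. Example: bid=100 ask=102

After op 1 [order #1] limit_buy(price=97, qty=6): fills=none; bids=[#1:6@97] asks=[-]
After op 2 [order #2] limit_sell(price=97, qty=5): fills=#1x#2:5@97; bids=[#1:1@97] asks=[-]
After op 3 [order #3] limit_sell(price=104, qty=4): fills=none; bids=[#1:1@97] asks=[#3:4@104]
After op 4 [order #4] limit_buy(price=99, qty=9): fills=none; bids=[#4:9@99 #1:1@97] asks=[#3:4@104]
After op 5 [order #5] market_sell(qty=8): fills=#4x#5:8@99; bids=[#4:1@99 #1:1@97] asks=[#3:4@104]
After op 6 [order #6] limit_sell(price=105, qty=5): fills=none; bids=[#4:1@99 #1:1@97] asks=[#3:4@104 #6:5@105]

Answer: bid=97 ask=-
bid=97 ask=-
bid=97 ask=104
bid=99 ask=104
bid=99 ask=104
bid=99 ask=104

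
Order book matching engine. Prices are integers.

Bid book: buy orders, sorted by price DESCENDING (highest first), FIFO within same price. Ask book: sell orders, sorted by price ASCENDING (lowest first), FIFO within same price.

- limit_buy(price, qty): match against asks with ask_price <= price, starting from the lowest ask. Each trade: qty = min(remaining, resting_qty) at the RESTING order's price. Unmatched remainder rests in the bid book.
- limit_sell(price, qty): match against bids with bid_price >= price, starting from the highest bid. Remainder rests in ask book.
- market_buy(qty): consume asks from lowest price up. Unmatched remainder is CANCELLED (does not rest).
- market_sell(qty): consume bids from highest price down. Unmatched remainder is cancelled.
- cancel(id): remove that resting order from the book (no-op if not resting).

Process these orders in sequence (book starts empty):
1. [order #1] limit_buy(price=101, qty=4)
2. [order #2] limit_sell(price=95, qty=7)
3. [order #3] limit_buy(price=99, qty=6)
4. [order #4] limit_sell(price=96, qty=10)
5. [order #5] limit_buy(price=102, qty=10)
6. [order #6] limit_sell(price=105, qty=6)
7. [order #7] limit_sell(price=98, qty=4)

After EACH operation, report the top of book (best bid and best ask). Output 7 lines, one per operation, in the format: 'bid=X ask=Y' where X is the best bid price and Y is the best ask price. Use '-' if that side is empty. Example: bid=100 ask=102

After op 1 [order #1] limit_buy(price=101, qty=4): fills=none; bids=[#1:4@101] asks=[-]
After op 2 [order #2] limit_sell(price=95, qty=7): fills=#1x#2:4@101; bids=[-] asks=[#2:3@95]
After op 3 [order #3] limit_buy(price=99, qty=6): fills=#3x#2:3@95; bids=[#3:3@99] asks=[-]
After op 4 [order #4] limit_sell(price=96, qty=10): fills=#3x#4:3@99; bids=[-] asks=[#4:7@96]
After op 5 [order #5] limit_buy(price=102, qty=10): fills=#5x#4:7@96; bids=[#5:3@102] asks=[-]
After op 6 [order #6] limit_sell(price=105, qty=6): fills=none; bids=[#5:3@102] asks=[#6:6@105]
After op 7 [order #7] limit_sell(price=98, qty=4): fills=#5x#7:3@102; bids=[-] asks=[#7:1@98 #6:6@105]

Answer: bid=101 ask=-
bid=- ask=95
bid=99 ask=-
bid=- ask=96
bid=102 ask=-
bid=102 ask=105
bid=- ask=98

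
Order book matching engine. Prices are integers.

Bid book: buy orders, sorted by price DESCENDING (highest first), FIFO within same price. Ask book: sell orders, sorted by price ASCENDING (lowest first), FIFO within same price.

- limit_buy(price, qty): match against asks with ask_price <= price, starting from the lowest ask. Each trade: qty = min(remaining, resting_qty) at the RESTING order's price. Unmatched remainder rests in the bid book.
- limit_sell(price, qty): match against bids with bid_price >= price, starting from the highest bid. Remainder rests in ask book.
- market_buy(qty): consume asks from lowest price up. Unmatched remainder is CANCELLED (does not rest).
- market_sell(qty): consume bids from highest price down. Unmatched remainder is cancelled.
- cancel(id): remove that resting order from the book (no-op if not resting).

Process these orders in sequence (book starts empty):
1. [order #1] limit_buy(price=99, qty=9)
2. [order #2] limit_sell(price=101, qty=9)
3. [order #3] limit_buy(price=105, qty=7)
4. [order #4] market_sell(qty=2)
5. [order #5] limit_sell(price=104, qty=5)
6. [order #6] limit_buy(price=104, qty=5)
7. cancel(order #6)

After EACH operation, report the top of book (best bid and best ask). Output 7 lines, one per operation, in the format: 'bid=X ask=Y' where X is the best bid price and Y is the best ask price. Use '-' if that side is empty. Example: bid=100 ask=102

Answer: bid=99 ask=-
bid=99 ask=101
bid=99 ask=101
bid=99 ask=101
bid=99 ask=101
bid=99 ask=104
bid=99 ask=104

Derivation:
After op 1 [order #1] limit_buy(price=99, qty=9): fills=none; bids=[#1:9@99] asks=[-]
After op 2 [order #2] limit_sell(price=101, qty=9): fills=none; bids=[#1:9@99] asks=[#2:9@101]
After op 3 [order #3] limit_buy(price=105, qty=7): fills=#3x#2:7@101; bids=[#1:9@99] asks=[#2:2@101]
After op 4 [order #4] market_sell(qty=2): fills=#1x#4:2@99; bids=[#1:7@99] asks=[#2:2@101]
After op 5 [order #5] limit_sell(price=104, qty=5): fills=none; bids=[#1:7@99] asks=[#2:2@101 #5:5@104]
After op 6 [order #6] limit_buy(price=104, qty=5): fills=#6x#2:2@101 #6x#5:3@104; bids=[#1:7@99] asks=[#5:2@104]
After op 7 cancel(order #6): fills=none; bids=[#1:7@99] asks=[#5:2@104]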